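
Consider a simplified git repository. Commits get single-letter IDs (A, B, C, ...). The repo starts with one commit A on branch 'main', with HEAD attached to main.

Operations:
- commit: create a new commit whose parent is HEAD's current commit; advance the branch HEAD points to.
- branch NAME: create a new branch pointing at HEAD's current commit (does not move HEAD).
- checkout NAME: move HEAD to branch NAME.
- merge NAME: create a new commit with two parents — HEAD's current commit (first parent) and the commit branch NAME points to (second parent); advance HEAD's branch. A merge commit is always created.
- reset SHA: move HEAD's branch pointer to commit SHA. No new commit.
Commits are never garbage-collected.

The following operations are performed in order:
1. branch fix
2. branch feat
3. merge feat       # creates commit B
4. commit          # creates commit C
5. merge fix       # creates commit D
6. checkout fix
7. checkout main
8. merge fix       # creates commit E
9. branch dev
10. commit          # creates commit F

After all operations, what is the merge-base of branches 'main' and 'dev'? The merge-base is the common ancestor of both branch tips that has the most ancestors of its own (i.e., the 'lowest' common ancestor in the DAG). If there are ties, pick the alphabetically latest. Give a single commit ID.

After op 1 (branch): HEAD=main@A [fix=A main=A]
After op 2 (branch): HEAD=main@A [feat=A fix=A main=A]
After op 3 (merge): HEAD=main@B [feat=A fix=A main=B]
After op 4 (commit): HEAD=main@C [feat=A fix=A main=C]
After op 5 (merge): HEAD=main@D [feat=A fix=A main=D]
After op 6 (checkout): HEAD=fix@A [feat=A fix=A main=D]
After op 7 (checkout): HEAD=main@D [feat=A fix=A main=D]
After op 8 (merge): HEAD=main@E [feat=A fix=A main=E]
After op 9 (branch): HEAD=main@E [dev=E feat=A fix=A main=E]
After op 10 (commit): HEAD=main@F [dev=E feat=A fix=A main=F]
ancestors(main=F): ['A', 'B', 'C', 'D', 'E', 'F']
ancestors(dev=E): ['A', 'B', 'C', 'D', 'E']
common: ['A', 'B', 'C', 'D', 'E']

Answer: E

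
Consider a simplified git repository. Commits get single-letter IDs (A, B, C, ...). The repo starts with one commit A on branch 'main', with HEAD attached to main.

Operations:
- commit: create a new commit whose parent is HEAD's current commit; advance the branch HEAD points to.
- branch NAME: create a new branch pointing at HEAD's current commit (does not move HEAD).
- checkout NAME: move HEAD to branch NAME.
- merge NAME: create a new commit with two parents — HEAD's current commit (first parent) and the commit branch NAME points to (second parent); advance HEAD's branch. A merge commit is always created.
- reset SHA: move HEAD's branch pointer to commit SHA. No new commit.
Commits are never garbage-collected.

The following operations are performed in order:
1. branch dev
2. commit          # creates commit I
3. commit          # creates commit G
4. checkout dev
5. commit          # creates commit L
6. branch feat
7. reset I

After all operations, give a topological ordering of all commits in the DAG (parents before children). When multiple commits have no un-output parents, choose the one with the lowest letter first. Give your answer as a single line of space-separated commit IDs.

Answer: A I G L

Derivation:
After op 1 (branch): HEAD=main@A [dev=A main=A]
After op 2 (commit): HEAD=main@I [dev=A main=I]
After op 3 (commit): HEAD=main@G [dev=A main=G]
After op 4 (checkout): HEAD=dev@A [dev=A main=G]
After op 5 (commit): HEAD=dev@L [dev=L main=G]
After op 6 (branch): HEAD=dev@L [dev=L feat=L main=G]
After op 7 (reset): HEAD=dev@I [dev=I feat=L main=G]
commit A: parents=[]
commit G: parents=['I']
commit I: parents=['A']
commit L: parents=['A']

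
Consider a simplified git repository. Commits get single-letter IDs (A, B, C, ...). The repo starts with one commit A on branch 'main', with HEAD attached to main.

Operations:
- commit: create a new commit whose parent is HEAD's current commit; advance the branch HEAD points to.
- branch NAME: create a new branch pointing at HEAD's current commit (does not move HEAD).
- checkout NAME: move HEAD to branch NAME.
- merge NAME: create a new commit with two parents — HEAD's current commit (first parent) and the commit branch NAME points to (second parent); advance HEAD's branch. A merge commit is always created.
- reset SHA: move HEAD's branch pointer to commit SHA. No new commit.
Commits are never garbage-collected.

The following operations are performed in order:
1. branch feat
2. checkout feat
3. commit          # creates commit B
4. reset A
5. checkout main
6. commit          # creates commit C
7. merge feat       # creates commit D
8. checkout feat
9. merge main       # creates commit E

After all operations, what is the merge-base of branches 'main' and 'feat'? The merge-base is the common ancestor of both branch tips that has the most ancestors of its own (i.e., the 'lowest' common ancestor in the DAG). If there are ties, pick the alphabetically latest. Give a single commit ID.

After op 1 (branch): HEAD=main@A [feat=A main=A]
After op 2 (checkout): HEAD=feat@A [feat=A main=A]
After op 3 (commit): HEAD=feat@B [feat=B main=A]
After op 4 (reset): HEAD=feat@A [feat=A main=A]
After op 5 (checkout): HEAD=main@A [feat=A main=A]
After op 6 (commit): HEAD=main@C [feat=A main=C]
After op 7 (merge): HEAD=main@D [feat=A main=D]
After op 8 (checkout): HEAD=feat@A [feat=A main=D]
After op 9 (merge): HEAD=feat@E [feat=E main=D]
ancestors(main=D): ['A', 'C', 'D']
ancestors(feat=E): ['A', 'C', 'D', 'E']
common: ['A', 'C', 'D']

Answer: D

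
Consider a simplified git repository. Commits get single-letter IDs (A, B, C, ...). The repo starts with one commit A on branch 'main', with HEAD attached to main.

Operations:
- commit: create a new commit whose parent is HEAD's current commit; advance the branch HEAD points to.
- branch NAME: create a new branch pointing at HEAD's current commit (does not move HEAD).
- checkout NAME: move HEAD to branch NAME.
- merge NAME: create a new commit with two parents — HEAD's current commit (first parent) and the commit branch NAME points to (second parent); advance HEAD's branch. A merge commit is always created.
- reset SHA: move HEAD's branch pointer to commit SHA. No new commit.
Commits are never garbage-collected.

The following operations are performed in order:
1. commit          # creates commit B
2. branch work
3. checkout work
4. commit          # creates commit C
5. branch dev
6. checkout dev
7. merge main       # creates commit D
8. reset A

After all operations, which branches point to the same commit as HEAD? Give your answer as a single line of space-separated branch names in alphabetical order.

Answer: dev

Derivation:
After op 1 (commit): HEAD=main@B [main=B]
After op 2 (branch): HEAD=main@B [main=B work=B]
After op 3 (checkout): HEAD=work@B [main=B work=B]
After op 4 (commit): HEAD=work@C [main=B work=C]
After op 5 (branch): HEAD=work@C [dev=C main=B work=C]
After op 6 (checkout): HEAD=dev@C [dev=C main=B work=C]
After op 7 (merge): HEAD=dev@D [dev=D main=B work=C]
After op 8 (reset): HEAD=dev@A [dev=A main=B work=C]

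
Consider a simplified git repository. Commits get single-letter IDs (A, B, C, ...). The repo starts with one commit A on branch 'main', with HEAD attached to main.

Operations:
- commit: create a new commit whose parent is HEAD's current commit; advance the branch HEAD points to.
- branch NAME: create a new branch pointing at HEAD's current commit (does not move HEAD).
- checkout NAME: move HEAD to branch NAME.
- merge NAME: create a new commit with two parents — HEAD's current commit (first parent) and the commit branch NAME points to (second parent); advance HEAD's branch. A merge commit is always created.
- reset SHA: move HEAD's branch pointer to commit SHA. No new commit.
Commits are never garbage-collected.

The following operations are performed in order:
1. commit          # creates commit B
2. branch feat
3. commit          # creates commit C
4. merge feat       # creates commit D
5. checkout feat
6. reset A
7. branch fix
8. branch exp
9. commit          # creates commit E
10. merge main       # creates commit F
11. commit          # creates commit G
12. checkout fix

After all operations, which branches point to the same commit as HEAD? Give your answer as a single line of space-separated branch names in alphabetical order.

Answer: exp fix

Derivation:
After op 1 (commit): HEAD=main@B [main=B]
After op 2 (branch): HEAD=main@B [feat=B main=B]
After op 3 (commit): HEAD=main@C [feat=B main=C]
After op 4 (merge): HEAD=main@D [feat=B main=D]
After op 5 (checkout): HEAD=feat@B [feat=B main=D]
After op 6 (reset): HEAD=feat@A [feat=A main=D]
After op 7 (branch): HEAD=feat@A [feat=A fix=A main=D]
After op 8 (branch): HEAD=feat@A [exp=A feat=A fix=A main=D]
After op 9 (commit): HEAD=feat@E [exp=A feat=E fix=A main=D]
After op 10 (merge): HEAD=feat@F [exp=A feat=F fix=A main=D]
After op 11 (commit): HEAD=feat@G [exp=A feat=G fix=A main=D]
After op 12 (checkout): HEAD=fix@A [exp=A feat=G fix=A main=D]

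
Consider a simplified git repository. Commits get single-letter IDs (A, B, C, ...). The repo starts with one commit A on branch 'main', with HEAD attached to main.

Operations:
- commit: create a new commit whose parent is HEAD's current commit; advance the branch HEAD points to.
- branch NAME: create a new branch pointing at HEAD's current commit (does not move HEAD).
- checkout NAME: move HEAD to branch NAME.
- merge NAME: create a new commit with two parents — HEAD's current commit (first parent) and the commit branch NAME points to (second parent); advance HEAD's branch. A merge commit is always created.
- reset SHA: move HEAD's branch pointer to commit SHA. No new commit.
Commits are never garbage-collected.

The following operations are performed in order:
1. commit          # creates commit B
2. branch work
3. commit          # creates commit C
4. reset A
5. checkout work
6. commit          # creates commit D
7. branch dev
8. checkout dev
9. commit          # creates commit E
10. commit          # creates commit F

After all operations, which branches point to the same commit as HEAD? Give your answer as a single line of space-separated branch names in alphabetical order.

Answer: dev

Derivation:
After op 1 (commit): HEAD=main@B [main=B]
After op 2 (branch): HEAD=main@B [main=B work=B]
After op 3 (commit): HEAD=main@C [main=C work=B]
After op 4 (reset): HEAD=main@A [main=A work=B]
After op 5 (checkout): HEAD=work@B [main=A work=B]
After op 6 (commit): HEAD=work@D [main=A work=D]
After op 7 (branch): HEAD=work@D [dev=D main=A work=D]
After op 8 (checkout): HEAD=dev@D [dev=D main=A work=D]
After op 9 (commit): HEAD=dev@E [dev=E main=A work=D]
After op 10 (commit): HEAD=dev@F [dev=F main=A work=D]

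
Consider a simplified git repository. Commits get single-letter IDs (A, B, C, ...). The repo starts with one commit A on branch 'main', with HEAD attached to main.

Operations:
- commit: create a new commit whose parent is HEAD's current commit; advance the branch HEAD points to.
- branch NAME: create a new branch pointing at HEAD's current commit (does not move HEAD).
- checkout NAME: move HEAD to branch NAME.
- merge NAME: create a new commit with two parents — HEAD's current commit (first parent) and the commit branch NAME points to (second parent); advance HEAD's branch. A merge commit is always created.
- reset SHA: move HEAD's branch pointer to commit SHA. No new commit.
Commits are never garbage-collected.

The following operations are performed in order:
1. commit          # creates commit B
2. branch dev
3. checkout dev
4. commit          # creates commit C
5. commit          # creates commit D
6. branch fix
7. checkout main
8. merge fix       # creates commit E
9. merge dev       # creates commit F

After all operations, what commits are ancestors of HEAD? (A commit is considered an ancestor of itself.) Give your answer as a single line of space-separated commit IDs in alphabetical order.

After op 1 (commit): HEAD=main@B [main=B]
After op 2 (branch): HEAD=main@B [dev=B main=B]
After op 3 (checkout): HEAD=dev@B [dev=B main=B]
After op 4 (commit): HEAD=dev@C [dev=C main=B]
After op 5 (commit): HEAD=dev@D [dev=D main=B]
After op 6 (branch): HEAD=dev@D [dev=D fix=D main=B]
After op 7 (checkout): HEAD=main@B [dev=D fix=D main=B]
After op 8 (merge): HEAD=main@E [dev=D fix=D main=E]
After op 9 (merge): HEAD=main@F [dev=D fix=D main=F]

Answer: A B C D E F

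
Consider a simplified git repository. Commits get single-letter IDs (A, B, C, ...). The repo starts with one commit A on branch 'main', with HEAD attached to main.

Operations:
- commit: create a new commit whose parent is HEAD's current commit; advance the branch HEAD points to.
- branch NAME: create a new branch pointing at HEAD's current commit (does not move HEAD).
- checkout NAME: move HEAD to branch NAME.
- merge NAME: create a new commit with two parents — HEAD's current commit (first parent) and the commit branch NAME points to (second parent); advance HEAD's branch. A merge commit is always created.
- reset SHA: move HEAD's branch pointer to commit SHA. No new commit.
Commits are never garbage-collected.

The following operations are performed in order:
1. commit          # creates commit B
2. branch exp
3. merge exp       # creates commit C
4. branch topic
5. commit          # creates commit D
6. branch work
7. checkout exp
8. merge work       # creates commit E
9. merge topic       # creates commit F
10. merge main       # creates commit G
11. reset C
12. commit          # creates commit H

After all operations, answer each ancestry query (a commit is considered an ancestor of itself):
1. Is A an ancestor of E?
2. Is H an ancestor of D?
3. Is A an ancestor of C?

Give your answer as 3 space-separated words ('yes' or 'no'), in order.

Answer: yes no yes

Derivation:
After op 1 (commit): HEAD=main@B [main=B]
After op 2 (branch): HEAD=main@B [exp=B main=B]
After op 3 (merge): HEAD=main@C [exp=B main=C]
After op 4 (branch): HEAD=main@C [exp=B main=C topic=C]
After op 5 (commit): HEAD=main@D [exp=B main=D topic=C]
After op 6 (branch): HEAD=main@D [exp=B main=D topic=C work=D]
After op 7 (checkout): HEAD=exp@B [exp=B main=D topic=C work=D]
After op 8 (merge): HEAD=exp@E [exp=E main=D topic=C work=D]
After op 9 (merge): HEAD=exp@F [exp=F main=D topic=C work=D]
After op 10 (merge): HEAD=exp@G [exp=G main=D topic=C work=D]
After op 11 (reset): HEAD=exp@C [exp=C main=D topic=C work=D]
After op 12 (commit): HEAD=exp@H [exp=H main=D topic=C work=D]
ancestors(E) = {A,B,C,D,E}; A in? yes
ancestors(D) = {A,B,C,D}; H in? no
ancestors(C) = {A,B,C}; A in? yes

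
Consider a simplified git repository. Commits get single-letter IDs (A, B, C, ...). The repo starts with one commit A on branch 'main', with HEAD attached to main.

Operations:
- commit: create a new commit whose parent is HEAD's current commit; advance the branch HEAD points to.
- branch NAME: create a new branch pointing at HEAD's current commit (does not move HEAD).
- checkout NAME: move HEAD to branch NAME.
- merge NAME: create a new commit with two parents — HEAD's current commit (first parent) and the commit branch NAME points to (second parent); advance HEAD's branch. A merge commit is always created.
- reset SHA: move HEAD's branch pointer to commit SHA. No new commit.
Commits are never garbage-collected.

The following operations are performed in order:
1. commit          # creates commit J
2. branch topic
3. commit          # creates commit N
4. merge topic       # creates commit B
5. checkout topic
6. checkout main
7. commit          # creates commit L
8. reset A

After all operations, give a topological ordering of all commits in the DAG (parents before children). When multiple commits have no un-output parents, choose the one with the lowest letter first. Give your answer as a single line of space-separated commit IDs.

After op 1 (commit): HEAD=main@J [main=J]
After op 2 (branch): HEAD=main@J [main=J topic=J]
After op 3 (commit): HEAD=main@N [main=N topic=J]
After op 4 (merge): HEAD=main@B [main=B topic=J]
After op 5 (checkout): HEAD=topic@J [main=B topic=J]
After op 6 (checkout): HEAD=main@B [main=B topic=J]
After op 7 (commit): HEAD=main@L [main=L topic=J]
After op 8 (reset): HEAD=main@A [main=A topic=J]
commit A: parents=[]
commit B: parents=['N', 'J']
commit J: parents=['A']
commit L: parents=['B']
commit N: parents=['J']

Answer: A J N B L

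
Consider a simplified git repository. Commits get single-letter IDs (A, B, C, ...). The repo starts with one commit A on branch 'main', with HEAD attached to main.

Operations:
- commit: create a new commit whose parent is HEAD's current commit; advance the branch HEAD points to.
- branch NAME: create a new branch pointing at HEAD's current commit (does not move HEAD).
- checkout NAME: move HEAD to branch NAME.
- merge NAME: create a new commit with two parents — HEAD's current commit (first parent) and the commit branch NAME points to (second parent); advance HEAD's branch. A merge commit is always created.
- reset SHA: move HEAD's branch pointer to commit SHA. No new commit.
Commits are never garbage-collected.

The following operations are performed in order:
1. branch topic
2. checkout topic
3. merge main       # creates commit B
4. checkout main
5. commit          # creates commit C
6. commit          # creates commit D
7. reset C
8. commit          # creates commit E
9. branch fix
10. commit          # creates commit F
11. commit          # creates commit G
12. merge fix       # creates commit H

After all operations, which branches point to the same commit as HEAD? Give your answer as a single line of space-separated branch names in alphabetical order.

Answer: main

Derivation:
After op 1 (branch): HEAD=main@A [main=A topic=A]
After op 2 (checkout): HEAD=topic@A [main=A topic=A]
After op 3 (merge): HEAD=topic@B [main=A topic=B]
After op 4 (checkout): HEAD=main@A [main=A topic=B]
After op 5 (commit): HEAD=main@C [main=C topic=B]
After op 6 (commit): HEAD=main@D [main=D topic=B]
After op 7 (reset): HEAD=main@C [main=C topic=B]
After op 8 (commit): HEAD=main@E [main=E topic=B]
After op 9 (branch): HEAD=main@E [fix=E main=E topic=B]
After op 10 (commit): HEAD=main@F [fix=E main=F topic=B]
After op 11 (commit): HEAD=main@G [fix=E main=G topic=B]
After op 12 (merge): HEAD=main@H [fix=E main=H topic=B]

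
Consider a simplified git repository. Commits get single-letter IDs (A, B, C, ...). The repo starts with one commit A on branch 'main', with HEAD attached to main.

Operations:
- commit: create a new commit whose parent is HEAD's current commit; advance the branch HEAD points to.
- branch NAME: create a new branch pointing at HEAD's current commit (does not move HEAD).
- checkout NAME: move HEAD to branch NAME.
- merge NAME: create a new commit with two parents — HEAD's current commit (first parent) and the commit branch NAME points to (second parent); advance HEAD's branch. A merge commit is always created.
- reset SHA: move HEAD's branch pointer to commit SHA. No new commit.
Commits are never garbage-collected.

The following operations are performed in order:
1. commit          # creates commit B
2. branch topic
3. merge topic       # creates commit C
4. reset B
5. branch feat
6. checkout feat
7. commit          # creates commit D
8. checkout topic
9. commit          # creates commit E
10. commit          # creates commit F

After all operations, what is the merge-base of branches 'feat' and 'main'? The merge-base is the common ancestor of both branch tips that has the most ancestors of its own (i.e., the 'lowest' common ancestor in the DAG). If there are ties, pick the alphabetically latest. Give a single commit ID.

After op 1 (commit): HEAD=main@B [main=B]
After op 2 (branch): HEAD=main@B [main=B topic=B]
After op 3 (merge): HEAD=main@C [main=C topic=B]
After op 4 (reset): HEAD=main@B [main=B topic=B]
After op 5 (branch): HEAD=main@B [feat=B main=B topic=B]
After op 6 (checkout): HEAD=feat@B [feat=B main=B topic=B]
After op 7 (commit): HEAD=feat@D [feat=D main=B topic=B]
After op 8 (checkout): HEAD=topic@B [feat=D main=B topic=B]
After op 9 (commit): HEAD=topic@E [feat=D main=B topic=E]
After op 10 (commit): HEAD=topic@F [feat=D main=B topic=F]
ancestors(feat=D): ['A', 'B', 'D']
ancestors(main=B): ['A', 'B']
common: ['A', 'B']

Answer: B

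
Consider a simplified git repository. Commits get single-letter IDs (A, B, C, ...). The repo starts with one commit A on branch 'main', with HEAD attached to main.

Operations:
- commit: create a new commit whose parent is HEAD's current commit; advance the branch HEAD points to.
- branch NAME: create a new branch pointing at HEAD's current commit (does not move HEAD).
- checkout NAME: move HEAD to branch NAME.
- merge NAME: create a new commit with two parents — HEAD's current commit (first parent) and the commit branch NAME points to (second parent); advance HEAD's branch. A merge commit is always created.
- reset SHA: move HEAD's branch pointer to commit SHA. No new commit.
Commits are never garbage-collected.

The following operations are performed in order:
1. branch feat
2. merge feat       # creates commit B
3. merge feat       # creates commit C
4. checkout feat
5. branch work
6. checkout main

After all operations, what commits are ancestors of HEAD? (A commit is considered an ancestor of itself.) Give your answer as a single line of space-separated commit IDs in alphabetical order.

Answer: A B C

Derivation:
After op 1 (branch): HEAD=main@A [feat=A main=A]
After op 2 (merge): HEAD=main@B [feat=A main=B]
After op 3 (merge): HEAD=main@C [feat=A main=C]
After op 4 (checkout): HEAD=feat@A [feat=A main=C]
After op 5 (branch): HEAD=feat@A [feat=A main=C work=A]
After op 6 (checkout): HEAD=main@C [feat=A main=C work=A]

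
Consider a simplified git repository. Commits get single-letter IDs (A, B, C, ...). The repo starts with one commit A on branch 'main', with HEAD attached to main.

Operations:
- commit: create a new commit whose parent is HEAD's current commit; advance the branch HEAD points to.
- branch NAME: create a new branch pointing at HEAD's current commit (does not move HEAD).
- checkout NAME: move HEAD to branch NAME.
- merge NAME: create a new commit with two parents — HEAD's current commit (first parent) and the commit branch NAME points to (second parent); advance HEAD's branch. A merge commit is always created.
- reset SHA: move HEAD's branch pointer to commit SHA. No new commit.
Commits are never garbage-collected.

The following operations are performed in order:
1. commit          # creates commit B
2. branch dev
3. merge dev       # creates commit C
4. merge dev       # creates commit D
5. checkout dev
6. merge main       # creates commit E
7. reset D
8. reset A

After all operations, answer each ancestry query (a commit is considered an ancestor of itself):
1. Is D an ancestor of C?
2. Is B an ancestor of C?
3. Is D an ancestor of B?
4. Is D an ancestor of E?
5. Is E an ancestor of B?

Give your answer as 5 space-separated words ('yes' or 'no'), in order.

Answer: no yes no yes no

Derivation:
After op 1 (commit): HEAD=main@B [main=B]
After op 2 (branch): HEAD=main@B [dev=B main=B]
After op 3 (merge): HEAD=main@C [dev=B main=C]
After op 4 (merge): HEAD=main@D [dev=B main=D]
After op 5 (checkout): HEAD=dev@B [dev=B main=D]
After op 6 (merge): HEAD=dev@E [dev=E main=D]
After op 7 (reset): HEAD=dev@D [dev=D main=D]
After op 8 (reset): HEAD=dev@A [dev=A main=D]
ancestors(C) = {A,B,C}; D in? no
ancestors(C) = {A,B,C}; B in? yes
ancestors(B) = {A,B}; D in? no
ancestors(E) = {A,B,C,D,E}; D in? yes
ancestors(B) = {A,B}; E in? no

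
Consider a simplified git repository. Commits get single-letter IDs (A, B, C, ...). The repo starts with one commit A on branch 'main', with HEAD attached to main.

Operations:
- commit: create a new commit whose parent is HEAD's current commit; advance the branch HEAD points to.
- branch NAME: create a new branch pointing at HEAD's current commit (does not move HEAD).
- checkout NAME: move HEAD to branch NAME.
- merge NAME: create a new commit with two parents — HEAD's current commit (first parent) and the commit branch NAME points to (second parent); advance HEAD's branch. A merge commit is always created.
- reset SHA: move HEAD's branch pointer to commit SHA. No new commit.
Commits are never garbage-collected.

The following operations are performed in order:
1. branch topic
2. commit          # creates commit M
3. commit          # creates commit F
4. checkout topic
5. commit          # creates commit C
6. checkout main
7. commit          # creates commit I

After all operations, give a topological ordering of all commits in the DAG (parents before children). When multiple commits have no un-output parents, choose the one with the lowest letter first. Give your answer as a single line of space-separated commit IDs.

After op 1 (branch): HEAD=main@A [main=A topic=A]
After op 2 (commit): HEAD=main@M [main=M topic=A]
After op 3 (commit): HEAD=main@F [main=F topic=A]
After op 4 (checkout): HEAD=topic@A [main=F topic=A]
After op 5 (commit): HEAD=topic@C [main=F topic=C]
After op 6 (checkout): HEAD=main@F [main=F topic=C]
After op 7 (commit): HEAD=main@I [main=I topic=C]
commit A: parents=[]
commit C: parents=['A']
commit F: parents=['M']
commit I: parents=['F']
commit M: parents=['A']

Answer: A C M F I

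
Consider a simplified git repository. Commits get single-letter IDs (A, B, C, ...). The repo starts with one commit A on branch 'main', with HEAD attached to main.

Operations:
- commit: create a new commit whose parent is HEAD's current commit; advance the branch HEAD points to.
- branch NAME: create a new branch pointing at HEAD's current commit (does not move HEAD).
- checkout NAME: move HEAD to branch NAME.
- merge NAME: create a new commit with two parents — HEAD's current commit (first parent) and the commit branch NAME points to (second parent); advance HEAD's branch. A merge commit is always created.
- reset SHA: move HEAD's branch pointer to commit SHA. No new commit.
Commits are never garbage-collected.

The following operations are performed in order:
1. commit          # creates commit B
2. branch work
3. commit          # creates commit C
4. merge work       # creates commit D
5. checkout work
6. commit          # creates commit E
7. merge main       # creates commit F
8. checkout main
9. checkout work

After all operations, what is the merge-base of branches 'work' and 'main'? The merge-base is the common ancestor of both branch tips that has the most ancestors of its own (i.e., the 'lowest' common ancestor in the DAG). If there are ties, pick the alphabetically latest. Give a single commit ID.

After op 1 (commit): HEAD=main@B [main=B]
After op 2 (branch): HEAD=main@B [main=B work=B]
After op 3 (commit): HEAD=main@C [main=C work=B]
After op 4 (merge): HEAD=main@D [main=D work=B]
After op 5 (checkout): HEAD=work@B [main=D work=B]
After op 6 (commit): HEAD=work@E [main=D work=E]
After op 7 (merge): HEAD=work@F [main=D work=F]
After op 8 (checkout): HEAD=main@D [main=D work=F]
After op 9 (checkout): HEAD=work@F [main=D work=F]
ancestors(work=F): ['A', 'B', 'C', 'D', 'E', 'F']
ancestors(main=D): ['A', 'B', 'C', 'D']
common: ['A', 'B', 'C', 'D']

Answer: D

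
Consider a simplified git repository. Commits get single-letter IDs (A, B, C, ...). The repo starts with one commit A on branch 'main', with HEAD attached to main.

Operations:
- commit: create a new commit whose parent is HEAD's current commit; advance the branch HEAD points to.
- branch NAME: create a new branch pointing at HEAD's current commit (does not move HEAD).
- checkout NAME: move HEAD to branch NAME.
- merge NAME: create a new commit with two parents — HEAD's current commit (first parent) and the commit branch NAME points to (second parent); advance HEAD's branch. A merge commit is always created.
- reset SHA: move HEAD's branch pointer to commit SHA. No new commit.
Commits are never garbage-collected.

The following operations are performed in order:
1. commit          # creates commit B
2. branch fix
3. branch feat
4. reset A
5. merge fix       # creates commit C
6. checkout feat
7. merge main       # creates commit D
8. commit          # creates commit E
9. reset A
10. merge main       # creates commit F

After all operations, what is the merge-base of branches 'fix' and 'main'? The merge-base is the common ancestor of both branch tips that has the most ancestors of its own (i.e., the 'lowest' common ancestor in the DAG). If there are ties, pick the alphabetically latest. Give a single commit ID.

Answer: B

Derivation:
After op 1 (commit): HEAD=main@B [main=B]
After op 2 (branch): HEAD=main@B [fix=B main=B]
After op 3 (branch): HEAD=main@B [feat=B fix=B main=B]
After op 4 (reset): HEAD=main@A [feat=B fix=B main=A]
After op 5 (merge): HEAD=main@C [feat=B fix=B main=C]
After op 6 (checkout): HEAD=feat@B [feat=B fix=B main=C]
After op 7 (merge): HEAD=feat@D [feat=D fix=B main=C]
After op 8 (commit): HEAD=feat@E [feat=E fix=B main=C]
After op 9 (reset): HEAD=feat@A [feat=A fix=B main=C]
After op 10 (merge): HEAD=feat@F [feat=F fix=B main=C]
ancestors(fix=B): ['A', 'B']
ancestors(main=C): ['A', 'B', 'C']
common: ['A', 'B']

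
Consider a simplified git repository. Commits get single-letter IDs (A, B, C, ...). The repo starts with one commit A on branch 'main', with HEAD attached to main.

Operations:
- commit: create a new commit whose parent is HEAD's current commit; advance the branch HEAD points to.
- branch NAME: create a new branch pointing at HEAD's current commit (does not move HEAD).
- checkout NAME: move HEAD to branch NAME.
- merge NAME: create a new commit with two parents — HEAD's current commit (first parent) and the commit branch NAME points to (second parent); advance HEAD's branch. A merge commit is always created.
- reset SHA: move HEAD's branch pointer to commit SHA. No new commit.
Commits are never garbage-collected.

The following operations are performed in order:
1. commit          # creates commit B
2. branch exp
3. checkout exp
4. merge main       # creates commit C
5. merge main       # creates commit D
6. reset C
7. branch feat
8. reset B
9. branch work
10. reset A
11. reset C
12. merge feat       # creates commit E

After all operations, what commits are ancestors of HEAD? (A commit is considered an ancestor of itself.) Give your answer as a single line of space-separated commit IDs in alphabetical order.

Answer: A B C E

Derivation:
After op 1 (commit): HEAD=main@B [main=B]
After op 2 (branch): HEAD=main@B [exp=B main=B]
After op 3 (checkout): HEAD=exp@B [exp=B main=B]
After op 4 (merge): HEAD=exp@C [exp=C main=B]
After op 5 (merge): HEAD=exp@D [exp=D main=B]
After op 6 (reset): HEAD=exp@C [exp=C main=B]
After op 7 (branch): HEAD=exp@C [exp=C feat=C main=B]
After op 8 (reset): HEAD=exp@B [exp=B feat=C main=B]
After op 9 (branch): HEAD=exp@B [exp=B feat=C main=B work=B]
After op 10 (reset): HEAD=exp@A [exp=A feat=C main=B work=B]
After op 11 (reset): HEAD=exp@C [exp=C feat=C main=B work=B]
After op 12 (merge): HEAD=exp@E [exp=E feat=C main=B work=B]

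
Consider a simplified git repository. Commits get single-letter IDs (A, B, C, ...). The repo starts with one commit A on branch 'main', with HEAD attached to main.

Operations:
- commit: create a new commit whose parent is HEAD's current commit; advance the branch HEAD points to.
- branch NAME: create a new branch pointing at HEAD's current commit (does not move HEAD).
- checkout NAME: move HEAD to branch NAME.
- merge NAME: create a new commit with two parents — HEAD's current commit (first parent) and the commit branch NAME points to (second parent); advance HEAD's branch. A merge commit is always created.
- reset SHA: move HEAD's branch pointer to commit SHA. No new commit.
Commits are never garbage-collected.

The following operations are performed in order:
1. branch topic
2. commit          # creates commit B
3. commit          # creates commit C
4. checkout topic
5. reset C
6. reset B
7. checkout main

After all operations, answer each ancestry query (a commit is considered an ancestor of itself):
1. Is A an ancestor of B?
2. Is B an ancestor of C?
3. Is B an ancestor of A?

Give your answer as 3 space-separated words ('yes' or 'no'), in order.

Answer: yes yes no

Derivation:
After op 1 (branch): HEAD=main@A [main=A topic=A]
After op 2 (commit): HEAD=main@B [main=B topic=A]
After op 3 (commit): HEAD=main@C [main=C topic=A]
After op 4 (checkout): HEAD=topic@A [main=C topic=A]
After op 5 (reset): HEAD=topic@C [main=C topic=C]
After op 6 (reset): HEAD=topic@B [main=C topic=B]
After op 7 (checkout): HEAD=main@C [main=C topic=B]
ancestors(B) = {A,B}; A in? yes
ancestors(C) = {A,B,C}; B in? yes
ancestors(A) = {A}; B in? no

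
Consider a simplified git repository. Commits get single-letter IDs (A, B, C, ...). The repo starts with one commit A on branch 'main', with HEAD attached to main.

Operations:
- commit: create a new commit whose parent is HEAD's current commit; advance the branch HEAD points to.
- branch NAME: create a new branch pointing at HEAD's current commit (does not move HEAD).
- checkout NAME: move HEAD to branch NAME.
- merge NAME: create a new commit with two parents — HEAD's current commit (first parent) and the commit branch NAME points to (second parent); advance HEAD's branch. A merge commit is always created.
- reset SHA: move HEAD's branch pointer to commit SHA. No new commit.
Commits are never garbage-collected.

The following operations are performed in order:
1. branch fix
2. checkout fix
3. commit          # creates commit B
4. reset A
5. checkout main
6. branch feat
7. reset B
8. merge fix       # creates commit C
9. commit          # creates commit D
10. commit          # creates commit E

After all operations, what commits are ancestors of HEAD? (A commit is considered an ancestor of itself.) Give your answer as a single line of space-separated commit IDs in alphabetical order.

After op 1 (branch): HEAD=main@A [fix=A main=A]
After op 2 (checkout): HEAD=fix@A [fix=A main=A]
After op 3 (commit): HEAD=fix@B [fix=B main=A]
After op 4 (reset): HEAD=fix@A [fix=A main=A]
After op 5 (checkout): HEAD=main@A [fix=A main=A]
After op 6 (branch): HEAD=main@A [feat=A fix=A main=A]
After op 7 (reset): HEAD=main@B [feat=A fix=A main=B]
After op 8 (merge): HEAD=main@C [feat=A fix=A main=C]
After op 9 (commit): HEAD=main@D [feat=A fix=A main=D]
After op 10 (commit): HEAD=main@E [feat=A fix=A main=E]

Answer: A B C D E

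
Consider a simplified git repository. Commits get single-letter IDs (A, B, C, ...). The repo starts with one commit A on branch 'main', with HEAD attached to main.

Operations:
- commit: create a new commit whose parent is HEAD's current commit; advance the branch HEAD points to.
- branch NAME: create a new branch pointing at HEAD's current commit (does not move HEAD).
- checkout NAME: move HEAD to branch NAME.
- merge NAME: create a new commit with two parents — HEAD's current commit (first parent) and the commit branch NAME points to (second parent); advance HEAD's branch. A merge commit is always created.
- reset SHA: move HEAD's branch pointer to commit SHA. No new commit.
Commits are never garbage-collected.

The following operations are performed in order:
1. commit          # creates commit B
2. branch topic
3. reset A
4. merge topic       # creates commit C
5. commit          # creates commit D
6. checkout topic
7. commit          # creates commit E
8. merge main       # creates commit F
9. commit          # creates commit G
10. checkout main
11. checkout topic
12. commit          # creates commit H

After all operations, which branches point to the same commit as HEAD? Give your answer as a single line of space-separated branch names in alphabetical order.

After op 1 (commit): HEAD=main@B [main=B]
After op 2 (branch): HEAD=main@B [main=B topic=B]
After op 3 (reset): HEAD=main@A [main=A topic=B]
After op 4 (merge): HEAD=main@C [main=C topic=B]
After op 5 (commit): HEAD=main@D [main=D topic=B]
After op 6 (checkout): HEAD=topic@B [main=D topic=B]
After op 7 (commit): HEAD=topic@E [main=D topic=E]
After op 8 (merge): HEAD=topic@F [main=D topic=F]
After op 9 (commit): HEAD=topic@G [main=D topic=G]
After op 10 (checkout): HEAD=main@D [main=D topic=G]
After op 11 (checkout): HEAD=topic@G [main=D topic=G]
After op 12 (commit): HEAD=topic@H [main=D topic=H]

Answer: topic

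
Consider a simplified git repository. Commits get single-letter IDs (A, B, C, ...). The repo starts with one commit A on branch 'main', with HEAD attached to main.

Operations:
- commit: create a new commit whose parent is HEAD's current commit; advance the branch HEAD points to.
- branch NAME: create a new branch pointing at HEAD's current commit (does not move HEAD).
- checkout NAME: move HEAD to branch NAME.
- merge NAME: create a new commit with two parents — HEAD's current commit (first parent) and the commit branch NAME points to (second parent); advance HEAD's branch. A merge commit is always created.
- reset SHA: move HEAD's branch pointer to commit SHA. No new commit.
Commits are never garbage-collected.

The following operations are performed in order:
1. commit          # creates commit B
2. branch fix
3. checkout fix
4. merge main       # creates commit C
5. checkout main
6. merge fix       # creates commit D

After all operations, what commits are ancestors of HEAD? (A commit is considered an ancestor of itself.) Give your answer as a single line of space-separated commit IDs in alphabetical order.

Answer: A B C D

Derivation:
After op 1 (commit): HEAD=main@B [main=B]
After op 2 (branch): HEAD=main@B [fix=B main=B]
After op 3 (checkout): HEAD=fix@B [fix=B main=B]
After op 4 (merge): HEAD=fix@C [fix=C main=B]
After op 5 (checkout): HEAD=main@B [fix=C main=B]
After op 6 (merge): HEAD=main@D [fix=C main=D]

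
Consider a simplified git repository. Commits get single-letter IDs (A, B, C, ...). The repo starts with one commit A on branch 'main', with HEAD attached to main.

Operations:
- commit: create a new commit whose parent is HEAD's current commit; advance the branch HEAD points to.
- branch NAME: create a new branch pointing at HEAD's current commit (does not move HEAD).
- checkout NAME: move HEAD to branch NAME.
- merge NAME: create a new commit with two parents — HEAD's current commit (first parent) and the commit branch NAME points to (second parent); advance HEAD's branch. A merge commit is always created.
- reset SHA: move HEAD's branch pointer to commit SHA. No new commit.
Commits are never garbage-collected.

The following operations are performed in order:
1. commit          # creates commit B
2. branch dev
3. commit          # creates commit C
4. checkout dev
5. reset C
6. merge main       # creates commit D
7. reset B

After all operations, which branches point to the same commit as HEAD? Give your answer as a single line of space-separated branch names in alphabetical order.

Answer: dev

Derivation:
After op 1 (commit): HEAD=main@B [main=B]
After op 2 (branch): HEAD=main@B [dev=B main=B]
After op 3 (commit): HEAD=main@C [dev=B main=C]
After op 4 (checkout): HEAD=dev@B [dev=B main=C]
After op 5 (reset): HEAD=dev@C [dev=C main=C]
After op 6 (merge): HEAD=dev@D [dev=D main=C]
After op 7 (reset): HEAD=dev@B [dev=B main=C]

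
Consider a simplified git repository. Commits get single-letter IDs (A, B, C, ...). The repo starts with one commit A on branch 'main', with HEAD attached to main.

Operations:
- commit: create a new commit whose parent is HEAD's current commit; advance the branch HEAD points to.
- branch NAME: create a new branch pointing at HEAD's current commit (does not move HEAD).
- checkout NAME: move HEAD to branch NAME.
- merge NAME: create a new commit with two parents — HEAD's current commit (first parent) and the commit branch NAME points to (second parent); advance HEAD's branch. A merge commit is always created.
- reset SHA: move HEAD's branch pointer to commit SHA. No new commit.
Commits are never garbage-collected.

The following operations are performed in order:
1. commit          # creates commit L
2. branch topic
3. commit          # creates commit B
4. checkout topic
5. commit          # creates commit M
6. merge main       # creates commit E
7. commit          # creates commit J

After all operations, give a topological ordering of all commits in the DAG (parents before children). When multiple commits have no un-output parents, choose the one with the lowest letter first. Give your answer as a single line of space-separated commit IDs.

After op 1 (commit): HEAD=main@L [main=L]
After op 2 (branch): HEAD=main@L [main=L topic=L]
After op 3 (commit): HEAD=main@B [main=B topic=L]
After op 4 (checkout): HEAD=topic@L [main=B topic=L]
After op 5 (commit): HEAD=topic@M [main=B topic=M]
After op 6 (merge): HEAD=topic@E [main=B topic=E]
After op 7 (commit): HEAD=topic@J [main=B topic=J]
commit A: parents=[]
commit B: parents=['L']
commit E: parents=['M', 'B']
commit J: parents=['E']
commit L: parents=['A']
commit M: parents=['L']

Answer: A L B M E J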